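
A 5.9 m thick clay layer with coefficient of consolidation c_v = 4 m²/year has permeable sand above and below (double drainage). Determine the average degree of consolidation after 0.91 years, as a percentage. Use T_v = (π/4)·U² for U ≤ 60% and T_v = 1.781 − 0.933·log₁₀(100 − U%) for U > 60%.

U ≈ 71.1 %

Drainage path length: H_d = H/2 = 2.95 m (double drainage).
T_v = c_v·t/H_d² = 4×0.91/2.95² = 0.41827.
T_v = 0.41827 corresponds to the U > 60% branch:
U = 1 − 10^((1.781 − T_v)/0.933)/100 = 0.7112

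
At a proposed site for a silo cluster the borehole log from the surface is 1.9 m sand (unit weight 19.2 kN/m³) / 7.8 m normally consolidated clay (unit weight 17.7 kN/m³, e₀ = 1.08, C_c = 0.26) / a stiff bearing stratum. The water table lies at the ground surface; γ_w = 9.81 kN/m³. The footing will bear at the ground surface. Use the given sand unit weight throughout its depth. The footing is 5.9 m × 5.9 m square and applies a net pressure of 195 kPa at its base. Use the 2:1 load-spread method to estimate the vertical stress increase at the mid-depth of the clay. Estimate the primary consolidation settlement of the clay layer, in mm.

S_c ≈ 298 mm

Mid-depth of clay below the ground surface: z = 1.9 + 7.8/2 = 5.8 m.
Total vertical stress at mid-clay: σ_v = 19.2×1.9 + 17.7×3.9 = 105.51 kPa.
Pore pressure: u = 9.81×(5.8 − 0) = 56.898 kPa.
Initial effective stress: σ'_0 = σ_v − u = 105.51 − 56.898 = 48.612 kPa.
Stress increase at mid-clay by the 2:1 spreading method:
Δσ = qBL/((B+z)(L+z)) = 195×5.9×5.9/((5.9+5.8)(5.9+5.8)) = 49.587 kPa
Final effective stress: σ'_f = σ'_0 + Δσ = 48.612 + 49.587 = 98.199 kPa.
Normally consolidated clay, so the full stress increment lies on the virgin compression line:
S_c = C_c·H/(1+e₀)·log₁₀(σ'_f/σ'_0) = 0.26×7.8/(1+1.08)×log₁₀(98.199/48.612)
    = 0.975 × 0.30536 = 0.2977 m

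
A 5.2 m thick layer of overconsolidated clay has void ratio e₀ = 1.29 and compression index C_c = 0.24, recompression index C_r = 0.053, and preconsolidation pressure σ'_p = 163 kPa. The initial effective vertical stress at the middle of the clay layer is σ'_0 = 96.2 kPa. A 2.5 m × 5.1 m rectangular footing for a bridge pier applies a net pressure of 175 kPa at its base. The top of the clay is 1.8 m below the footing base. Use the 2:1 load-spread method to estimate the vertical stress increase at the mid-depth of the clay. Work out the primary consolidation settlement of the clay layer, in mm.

Mid-depth of clay below the footing base: z = 1.8 + 5.2/2 = 4.4 m.
Stress increase at mid-clay by the 2:1 spreading method:
Δσ = qBL/((B+z)(L+z)) = 175×2.5×5.1/((2.5+4.4)(5.1+4.4)) = 34.039 kPa
Final effective stress: σ'_f = 96.2 + 34.039 = 130.24 kPa.
σ'_f = 130.24 ≤ σ'_p = 163 kPa, so the clay remains overconsolidated and only the recompression index applies:
S_c = C_r·H/(1+e₀)·log₁₀(σ'_f/σ'_0) = 0.053×5.2/2.29×log₁₀(130.24/96.2)
    = 0.12035 × 0.13157 = 0.01583 m

S_c ≈ 15.8 mm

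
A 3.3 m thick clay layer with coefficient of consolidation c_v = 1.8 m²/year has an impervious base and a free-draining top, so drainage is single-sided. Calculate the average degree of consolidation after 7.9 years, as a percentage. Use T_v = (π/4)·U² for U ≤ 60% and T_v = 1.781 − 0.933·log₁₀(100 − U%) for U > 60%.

U ≈ 96.8 %

Drainage path length: H_d = H = 3.3 m (single drainage).
T_v = c_v·t/H_d² = 1.8×7.9/3.3² = 1.3058.
T_v = 1.3058 corresponds to the U > 60% branch:
U = 1 − 10^((1.781 − T_v)/0.933)/100 = 0.9677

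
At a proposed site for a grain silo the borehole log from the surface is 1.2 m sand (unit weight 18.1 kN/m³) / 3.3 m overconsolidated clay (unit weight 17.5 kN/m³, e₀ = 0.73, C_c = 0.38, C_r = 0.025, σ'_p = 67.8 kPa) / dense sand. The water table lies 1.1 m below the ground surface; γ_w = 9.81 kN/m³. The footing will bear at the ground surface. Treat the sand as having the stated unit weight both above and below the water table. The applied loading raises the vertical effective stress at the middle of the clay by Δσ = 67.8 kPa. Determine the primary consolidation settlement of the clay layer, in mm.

S_c ≈ 141 mm

Mid-depth of clay below the ground surface: z = 1.2 + 3.3/2 = 2.85 m.
Total vertical stress at mid-clay: σ_v = 18.1×1.2 + 17.5×1.65 = 50.595 kPa.
Pore pressure: u = 9.81×(2.85 − 1.1) = 17.168 kPa.
Initial effective stress: σ'_0 = σ_v − u = 50.595 − 17.168 = 33.427 kPa.
Final effective stress: σ'_f = 33.427 + 67.8 = 101.23 kPa.
σ'_f = 101.23 > σ'_p = 67.8 kPa, so the stress path crosses the preconsolidation pressure — recompression up to σ'_p, then virgin compression beyond:
S_c = H/(1+e₀)·[C_r·log₁₀(σ'_p/σ'_0) + C_c·log₁₀(σ'_f/σ'_p)]
    = 3.3/1.73 × [0.025×log₁₀(67.8/33.427) + 0.38×log₁₀(101.23/67.8)]
    = 1.9075 × [0.0076783 + 0.06615] = 0.1408 m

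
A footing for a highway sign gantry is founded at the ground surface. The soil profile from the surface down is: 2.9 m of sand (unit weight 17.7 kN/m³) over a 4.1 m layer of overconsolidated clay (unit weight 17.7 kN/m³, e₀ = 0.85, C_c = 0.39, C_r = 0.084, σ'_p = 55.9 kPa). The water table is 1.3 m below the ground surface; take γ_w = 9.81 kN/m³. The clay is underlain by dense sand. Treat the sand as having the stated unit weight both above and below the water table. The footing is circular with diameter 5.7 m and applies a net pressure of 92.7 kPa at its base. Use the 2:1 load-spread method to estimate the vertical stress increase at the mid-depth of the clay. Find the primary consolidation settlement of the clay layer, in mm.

Mid-depth of clay below the ground surface: z = 2.9 + 4.1/2 = 4.95 m.
Total vertical stress at mid-clay: σ_v = 17.7×2.9 + 17.7×2.05 = 87.615 kPa.
Pore pressure: u = 9.81×(4.95 − 1.3) = 35.806 kPa.
Initial effective stress: σ'_0 = σ_v − u = 87.615 − 35.806 = 51.809 kPa.
Stress increase at mid-clay by the 2:1 spreading method:
Δσ ≈ qD²/(D+z)² = 92.7×5.7²/(5.7+4.95)² = 26.554 kPa
Final effective stress: σ'_f = 51.809 + 26.554 = 78.363 kPa.
σ'_f = 78.363 > σ'_p = 55.9 kPa, so the stress path crosses the preconsolidation pressure — recompression up to σ'_p, then virgin compression beyond:
S_c = H/(1+e₀)·[C_r·log₁₀(σ'_p/σ'_0) + C_c·log₁₀(σ'_f/σ'_p)]
    = 4.1/1.85 × [0.084×log₁₀(55.9/51.809) + 0.39×log₁₀(78.363/55.9)]
    = 2.2162 × [0.0027726 + 0.057213] = 0.1329 m

S_c ≈ 133 mm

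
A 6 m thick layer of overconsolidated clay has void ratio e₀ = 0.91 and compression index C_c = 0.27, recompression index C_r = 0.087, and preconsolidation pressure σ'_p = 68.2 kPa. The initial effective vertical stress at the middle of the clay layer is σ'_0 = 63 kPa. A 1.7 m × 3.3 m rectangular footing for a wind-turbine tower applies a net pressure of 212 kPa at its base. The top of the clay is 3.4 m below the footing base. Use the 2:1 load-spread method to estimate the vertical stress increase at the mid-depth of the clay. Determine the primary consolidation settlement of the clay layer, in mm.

Mid-depth of clay below the footing base: z = 3.4 + 6/2 = 6.4 m.
Stress increase at mid-clay by the 2:1 spreading method:
Δσ = qBL/((B+z)(L+z)) = 212×1.7×3.3/((1.7+6.4)(3.3+6.4)) = 15.137 kPa
Final effective stress: σ'_f = 63 + 15.137 = 78.137 kPa.
σ'_f = 78.137 > σ'_p = 68.2 kPa, so the stress path crosses the preconsolidation pressure — recompression up to σ'_p, then virgin compression beyond:
S_c = H/(1+e₀)·[C_r·log₁₀(σ'_p/σ'_0) + C_c·log₁₀(σ'_f/σ'_p)]
    = 6/1.91 × [0.087×log₁₀(68.2/63) + 0.27×log₁₀(78.137/68.2)]
    = 3.1414 × [0.0029966 + 0.01595] = 0.05952 m

S_c ≈ 59.5 mm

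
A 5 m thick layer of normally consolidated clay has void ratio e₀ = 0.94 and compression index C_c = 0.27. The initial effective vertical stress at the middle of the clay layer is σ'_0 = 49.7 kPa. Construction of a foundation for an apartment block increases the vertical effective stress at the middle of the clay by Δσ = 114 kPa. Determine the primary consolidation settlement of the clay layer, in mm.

S_c ≈ 360 mm

Final effective stress: σ'_f = σ'_0 + Δσ = 49.7 + 114 = 163.7 kPa.
Normally consolidated clay, so the full stress increment lies on the virgin compression line:
S_c = C_c·H/(1+e₀)·log₁₀(σ'_f/σ'_0) = 0.27×5/(1+0.94)×log₁₀(163.7/49.7)
    = 0.69588 × 0.51769 = 0.3603 m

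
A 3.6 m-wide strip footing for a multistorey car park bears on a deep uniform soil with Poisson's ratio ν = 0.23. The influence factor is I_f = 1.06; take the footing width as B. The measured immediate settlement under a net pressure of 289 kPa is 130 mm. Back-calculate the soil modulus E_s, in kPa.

S_e = q·B·(1−ν²)/E_s · I_f  ⇒  E_s = q·B·(1−ν²)·I_f / S_e.
E_s = 289 × 3.6 × 0.9471 × 1.06 / 0.13 = 8034 kPa

E_s ≈ 8030 kPa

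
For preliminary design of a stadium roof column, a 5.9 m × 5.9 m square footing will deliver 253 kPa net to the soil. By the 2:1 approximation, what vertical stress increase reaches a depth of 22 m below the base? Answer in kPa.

By the 2:1 method the load spreads at 1 horizontal : 2 vertical, so at depth z the loaded area has grown by z in each plan dimension:
Δσ = qBL/((B+z)(L+z)) = 253×5.9×5.9/((5.9+22)(5.9+22)) = 11.314 kPa

Δσ_z ≈ 11.3 kPa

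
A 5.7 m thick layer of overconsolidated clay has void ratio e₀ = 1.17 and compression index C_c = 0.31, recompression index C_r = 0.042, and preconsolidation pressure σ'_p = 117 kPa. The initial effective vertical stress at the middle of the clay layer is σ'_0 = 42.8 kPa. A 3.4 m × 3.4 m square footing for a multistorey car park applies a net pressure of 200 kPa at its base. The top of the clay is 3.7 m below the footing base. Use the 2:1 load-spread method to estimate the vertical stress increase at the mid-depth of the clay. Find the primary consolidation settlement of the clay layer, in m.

S_c ≈ 0.0209 m

Mid-depth of clay below the footing base: z = 3.7 + 5.7/2 = 6.55 m.
Stress increase at mid-clay by the 2:1 spreading method:
Δσ = qBL/((B+z)(L+z)) = 200×3.4×3.4/((3.4+6.55)(3.4+6.55)) = 23.353 kPa
Final effective stress: σ'_f = 42.8 + 23.353 = 66.153 kPa.
σ'_f = 66.153 ≤ σ'_p = 117 kPa, so the clay remains overconsolidated and only the recompression index applies:
S_c = C_r·H/(1+e₀)·log₁₀(σ'_f/σ'_0) = 0.042×5.7/2.17×log₁₀(66.153/42.8)
    = 0.11032 × 0.18911 = 0.02086 m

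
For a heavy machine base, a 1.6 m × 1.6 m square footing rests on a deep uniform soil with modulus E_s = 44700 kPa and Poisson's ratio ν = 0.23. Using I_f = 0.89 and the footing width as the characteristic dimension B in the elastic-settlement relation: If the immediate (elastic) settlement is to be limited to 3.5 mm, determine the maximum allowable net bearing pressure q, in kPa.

q ≈ 116 kPa

S_e = q·B·(1−ν²)/E_s · I_f  ⇒  q = S_e·E_s / (B·(1−ν²)·I_f).
q = 0.0035 × 44700 / (1.6 × 0.9471 × 0.89) = 116 kPa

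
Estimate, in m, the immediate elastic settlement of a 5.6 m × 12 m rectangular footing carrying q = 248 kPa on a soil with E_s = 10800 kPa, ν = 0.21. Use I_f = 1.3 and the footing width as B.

S_e ≈ 0.16 m

Immediate (elastic) settlement: S_e = q·B·(1−ν²)/E_s · I_f.
S_e = 248 × 5.6 × (1 − 0.21²) / 10800 × 1.3
    = 248 × 5.6 × 0.9559 / 10800 × 1.3
    = 0.1598 m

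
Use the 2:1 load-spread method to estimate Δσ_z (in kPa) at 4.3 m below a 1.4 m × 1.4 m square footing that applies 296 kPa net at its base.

By the 2:1 method the load spreads at 1 horizontal : 2 vertical, so at depth z the loaded area has grown by z in each plan dimension:
Δσ = qBL/((B+z)(L+z)) = 296×1.4×1.4/((1.4+4.3)(1.4+4.3)) = 17.857 kPa

Δσ_z ≈ 17.9 kPa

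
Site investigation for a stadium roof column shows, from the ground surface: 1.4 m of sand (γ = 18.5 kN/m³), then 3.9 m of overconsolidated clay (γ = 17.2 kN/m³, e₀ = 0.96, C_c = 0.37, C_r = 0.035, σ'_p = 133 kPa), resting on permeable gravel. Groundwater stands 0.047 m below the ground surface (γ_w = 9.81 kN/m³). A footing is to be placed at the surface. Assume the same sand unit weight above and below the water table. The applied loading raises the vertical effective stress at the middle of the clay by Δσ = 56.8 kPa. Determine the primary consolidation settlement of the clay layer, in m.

Mid-depth of clay below the ground surface: z = 1.4 + 3.9/2 = 3.35 m.
Total vertical stress at mid-clay: σ_v = 18.5×1.4 + 17.2×1.95 = 59.44 kPa.
Pore pressure: u = 9.81×(3.35 − 0.047) = 32.402 kPa.
Initial effective stress: σ'_0 = σ_v − u = 59.44 − 32.402 = 27.038 kPa.
Final effective stress: σ'_f = 27.038 + 56.8 = 83.838 kPa.
σ'_f = 83.838 ≤ σ'_p = 133 kPa, so the clay remains overconsolidated and only the recompression index applies:
S_c = C_r·H/(1+e₀)·log₁₀(σ'_f/σ'_0) = 0.035×3.9/1.96×log₁₀(83.838/27.038)
    = 0.069643 × 0.49147 = 0.03423 m

S_c ≈ 0.0342 m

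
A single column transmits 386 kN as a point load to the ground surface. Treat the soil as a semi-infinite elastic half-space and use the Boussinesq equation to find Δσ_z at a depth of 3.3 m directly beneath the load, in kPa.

Δσ_z ≈ 16.9 kPa

Boussinesq vertical stress below a point load on an elastic half-space:
Δσ_z = 3P/(2πz²) · [1 + (r/z)²]^(−5/2)
r/z = 0/3.3 = 0; [1+(r/z)²]^(−5/2) = 1.
Δσ_z = 3×386/(2π×3.3²) × 1 = 16.924 × 1 = 16.92 kPa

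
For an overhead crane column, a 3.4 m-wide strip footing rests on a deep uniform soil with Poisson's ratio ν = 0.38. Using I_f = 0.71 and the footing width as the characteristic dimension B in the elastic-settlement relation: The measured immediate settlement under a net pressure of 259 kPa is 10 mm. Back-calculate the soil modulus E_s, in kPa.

S_e = q·B·(1−ν²)/E_s · I_f  ⇒  E_s = q·B·(1−ν²)·I_f / S_e.
E_s = 259 × 3.4 × 0.8556 × 0.71 / 0.01 = 53490 kPa

E_s ≈ 53500 kPa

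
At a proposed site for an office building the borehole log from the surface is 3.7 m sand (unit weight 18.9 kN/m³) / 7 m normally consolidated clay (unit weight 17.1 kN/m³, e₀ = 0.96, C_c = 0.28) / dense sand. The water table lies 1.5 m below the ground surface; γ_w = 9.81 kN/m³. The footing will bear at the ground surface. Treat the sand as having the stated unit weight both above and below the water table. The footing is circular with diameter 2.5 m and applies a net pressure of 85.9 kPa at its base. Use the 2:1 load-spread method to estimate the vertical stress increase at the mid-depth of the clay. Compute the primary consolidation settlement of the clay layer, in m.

Mid-depth of clay below the ground surface: z = 3.7 + 7/2 = 7.2 m.
Total vertical stress at mid-clay: σ_v = 18.9×3.7 + 17.1×3.5 = 129.78 kPa.
Pore pressure: u = 9.81×(7.2 − 1.5) = 55.917 kPa.
Initial effective stress: σ'_0 = σ_v − u = 129.78 − 55.917 = 73.863 kPa.
Stress increase at mid-clay by the 2:1 spreading method:
Δσ ≈ qD²/(D+z)² = 85.9×2.5²/(2.5+7.2)² = 5.706 kPa
Final effective stress: σ'_f = σ'_0 + Δσ = 73.863 + 5.706 = 79.569 kPa.
Normally consolidated clay, so the full stress increment lies on the virgin compression line:
S_c = C_c·H/(1+e₀)·log₁₀(σ'_f/σ'_0) = 0.28×7/(1+0.96)×log₁₀(79.569/73.863)
    = 1 × 0.032317 = 0.03232 m

S_c ≈ 0.0323 m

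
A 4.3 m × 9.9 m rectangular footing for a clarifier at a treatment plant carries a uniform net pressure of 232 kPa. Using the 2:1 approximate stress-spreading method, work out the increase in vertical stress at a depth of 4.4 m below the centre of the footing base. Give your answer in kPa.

By the 2:1 method the load spreads at 1 horizontal : 2 vertical, so at depth z the loaded area has grown by z in each plan dimension:
Δσ = qBL/((B+z)(L+z)) = 232×4.3×9.9/((4.3+4.4)(9.9+4.4)) = 79.385 kPa

Δσ_z ≈ 79.4 kPa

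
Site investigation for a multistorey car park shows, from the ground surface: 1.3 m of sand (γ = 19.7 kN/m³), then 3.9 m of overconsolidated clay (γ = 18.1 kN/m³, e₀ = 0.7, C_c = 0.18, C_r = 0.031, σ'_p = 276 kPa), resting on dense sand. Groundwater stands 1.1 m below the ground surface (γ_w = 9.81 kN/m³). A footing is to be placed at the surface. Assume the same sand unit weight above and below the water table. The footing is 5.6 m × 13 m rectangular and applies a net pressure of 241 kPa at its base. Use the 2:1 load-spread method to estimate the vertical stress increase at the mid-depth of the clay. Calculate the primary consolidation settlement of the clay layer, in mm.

S_c ≈ 43.3 mm

Mid-depth of clay below the ground surface: z = 1.3 + 3.9/2 = 3.25 m.
Total vertical stress at mid-clay: σ_v = 19.7×1.3 + 18.1×1.95 = 60.905 kPa.
Pore pressure: u = 9.81×(3.25 − 1.1) = 21.091 kPa.
Initial effective stress: σ'_0 = σ_v − u = 60.905 − 21.091 = 39.814 kPa.
Stress increase at mid-clay by the 2:1 spreading method:
Δσ = qBL/((B+z)(L+z)) = 241×5.6×13/((5.6+3.25)(13+3.25)) = 122 kPa
Final effective stress: σ'_f = 39.814 + 122 = 161.81 kPa.
σ'_f = 161.81 ≤ σ'_p = 276 kPa, so the clay remains overconsolidated and only the recompression index applies:
S_c = C_r·H/(1+e₀)·log₁₀(σ'_f/σ'_0) = 0.031×3.9/1.7×log₁₀(161.81/39.814)
    = 0.071117 × 0.60897 = 0.04331 m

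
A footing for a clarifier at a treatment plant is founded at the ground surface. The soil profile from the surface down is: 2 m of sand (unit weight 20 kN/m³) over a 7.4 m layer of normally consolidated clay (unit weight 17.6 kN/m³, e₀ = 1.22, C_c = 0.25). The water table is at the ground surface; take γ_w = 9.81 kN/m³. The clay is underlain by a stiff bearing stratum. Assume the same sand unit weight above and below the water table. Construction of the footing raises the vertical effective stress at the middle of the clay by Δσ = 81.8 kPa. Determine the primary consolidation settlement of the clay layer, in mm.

S_c ≈ 354 mm

Mid-depth of clay below the ground surface: z = 2 + 7.4/2 = 5.7 m.
Total vertical stress at mid-clay: σ_v = 20×2 + 17.6×3.7 = 105.12 kPa.
Pore pressure: u = 9.81×(5.7 − 0) = 55.917 kPa.
Initial effective stress: σ'_0 = σ_v − u = 105.12 − 55.917 = 49.203 kPa.
Final effective stress: σ'_f = σ'_0 + Δσ = 49.203 + 81.8 = 131 kPa.
Normally consolidated clay, so the full stress increment lies on the virgin compression line:
S_c = C_c·H/(1+e₀)·log₁₀(σ'_f/σ'_0) = 0.25×7.4/(1+1.22)×log₁₀(131/49.203)
    = 0.83333 × 0.42528 = 0.3544 m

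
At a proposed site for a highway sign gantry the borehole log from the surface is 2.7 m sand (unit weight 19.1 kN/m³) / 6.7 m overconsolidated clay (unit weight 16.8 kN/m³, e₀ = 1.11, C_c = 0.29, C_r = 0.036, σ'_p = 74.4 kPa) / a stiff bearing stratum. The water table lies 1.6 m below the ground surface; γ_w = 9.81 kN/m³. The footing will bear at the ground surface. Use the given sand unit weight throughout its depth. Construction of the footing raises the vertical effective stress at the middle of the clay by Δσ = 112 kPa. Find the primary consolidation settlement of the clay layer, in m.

S_c ≈ 0.352 m

Mid-depth of clay below the ground surface: z = 2.7 + 6.7/2 = 6.05 m.
Total vertical stress at mid-clay: σ_v = 19.1×2.7 + 16.8×3.35 = 107.85 kPa.
Pore pressure: u = 9.81×(6.05 − 1.6) = 43.655 kPa.
Initial effective stress: σ'_0 = σ_v − u = 107.85 − 43.655 = 64.195 kPa.
Final effective stress: σ'_f = 64.195 + 112 = 176.19 kPa.
σ'_f = 176.19 > σ'_p = 74.4 kPa, so the stress path crosses the preconsolidation pressure — recompression up to σ'_p, then virgin compression beyond:
S_c = H/(1+e₀)·[C_r·log₁₀(σ'_p/σ'_0) + C_c·log₁₀(σ'_f/σ'_p)]
    = 6.7/2.11 × [0.036×log₁₀(74.4/64.195) + 0.29×log₁₀(176.19/74.4)]
    = 3.1754 × [0.0023066 + 0.10858] = 0.3521 m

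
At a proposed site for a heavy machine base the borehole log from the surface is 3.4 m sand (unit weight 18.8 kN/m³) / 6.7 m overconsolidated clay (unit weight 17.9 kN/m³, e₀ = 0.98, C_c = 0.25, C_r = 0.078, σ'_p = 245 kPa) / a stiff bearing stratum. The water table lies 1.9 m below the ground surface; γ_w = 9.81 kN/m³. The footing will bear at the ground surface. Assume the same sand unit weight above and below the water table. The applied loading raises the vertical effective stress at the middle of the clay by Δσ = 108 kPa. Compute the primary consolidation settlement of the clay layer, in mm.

Mid-depth of clay below the ground surface: z = 3.4 + 6.7/2 = 6.75 m.
Total vertical stress at mid-clay: σ_v = 18.8×3.4 + 17.9×3.35 = 123.88 kPa.
Pore pressure: u = 9.81×(6.75 − 1.9) = 47.578 kPa.
Initial effective stress: σ'_0 = σ_v − u = 123.88 − 47.578 = 76.302 kPa.
Final effective stress: σ'_f = 76.302 + 108 = 184.3 kPa.
σ'_f = 184.3 ≤ σ'_p = 245 kPa, so the clay remains overconsolidated and only the recompression index applies:
S_c = C_r·H/(1+e₀)·log₁₀(σ'_f/σ'_0) = 0.078×6.7/1.98×log₁₀(184.3/76.302)
    = 0.26394 × 0.38299 = 0.1011 m

S_c ≈ 101 mm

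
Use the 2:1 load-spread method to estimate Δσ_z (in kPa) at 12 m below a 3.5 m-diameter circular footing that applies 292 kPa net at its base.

Δσ_z ≈ 14.9 kPa

By the 2:1 method the load spreads at 1 horizontal : 2 vertical, so at depth z the loaded area has grown by z in each plan dimension:
Δσ ≈ qD²/(D+z)² = 292×3.5²/(3.5+12)² = 14.889 kPa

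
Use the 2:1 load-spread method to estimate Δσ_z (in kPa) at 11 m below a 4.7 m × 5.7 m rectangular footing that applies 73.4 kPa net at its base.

Δσ_z ≈ 7.5 kPa

By the 2:1 method the load spreads at 1 horizontal : 2 vertical, so at depth z the loaded area has grown by z in each plan dimension:
Δσ = qBL/((B+z)(L+z)) = 73.4×4.7×5.7/((4.7+11)(5.7+11)) = 7.4999 kPa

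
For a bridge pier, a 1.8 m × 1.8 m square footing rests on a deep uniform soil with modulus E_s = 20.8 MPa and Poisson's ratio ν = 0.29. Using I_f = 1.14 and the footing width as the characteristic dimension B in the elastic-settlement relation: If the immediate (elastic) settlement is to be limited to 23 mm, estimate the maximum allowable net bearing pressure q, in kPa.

q ≈ 255 kPa

E_s = 20.8 MPa = 20800 kPa.
S_e = q·B·(1−ν²)/E_s · I_f  ⇒  q = S_e·E_s / (B·(1−ν²)·I_f).
q = 0.023 × 20800 / (1.8 × 0.9159 × 1.14) = 254.5 kPa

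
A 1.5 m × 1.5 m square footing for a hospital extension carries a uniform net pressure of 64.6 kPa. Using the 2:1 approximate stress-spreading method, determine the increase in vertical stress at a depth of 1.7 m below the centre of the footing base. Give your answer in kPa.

By the 2:1 method the load spreads at 1 horizontal : 2 vertical, so at depth z the loaded area has grown by z in each plan dimension:
Δσ = qBL/((B+z)(L+z)) = 64.6×1.5×1.5/((1.5+1.7)(1.5+1.7)) = 14.194 kPa

Δσ_z ≈ 14.2 kPa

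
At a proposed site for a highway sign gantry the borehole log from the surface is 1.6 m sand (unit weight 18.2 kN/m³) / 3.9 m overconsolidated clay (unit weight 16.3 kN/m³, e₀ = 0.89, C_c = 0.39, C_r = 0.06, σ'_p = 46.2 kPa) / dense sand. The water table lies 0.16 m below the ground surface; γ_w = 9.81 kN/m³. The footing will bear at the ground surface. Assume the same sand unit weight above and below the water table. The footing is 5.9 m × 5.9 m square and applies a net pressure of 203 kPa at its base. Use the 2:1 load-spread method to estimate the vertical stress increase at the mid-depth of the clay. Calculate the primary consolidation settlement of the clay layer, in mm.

Mid-depth of clay below the ground surface: z = 1.6 + 3.9/2 = 3.55 m.
Total vertical stress at mid-clay: σ_v = 18.2×1.6 + 16.3×1.95 = 60.905 kPa.
Pore pressure: u = 9.81×(3.55 − 0.16) = 33.256 kPa.
Initial effective stress: σ'_0 = σ_v − u = 60.905 − 33.256 = 27.649 kPa.
Stress increase at mid-clay by the 2:1 spreading method:
Δσ = qBL/((B+z)(L+z)) = 203×5.9×5.9/((5.9+3.55)(5.9+3.55)) = 79.129 kPa
Final effective stress: σ'_f = 27.649 + 79.129 = 106.78 kPa.
σ'_f = 106.78 > σ'_p = 46.2 kPa, so the stress path crosses the preconsolidation pressure — recompression up to σ'_p, then virgin compression beyond:
S_c = H/(1+e₀)·[C_r·log₁₀(σ'_p/σ'_0) + C_c·log₁₀(σ'_f/σ'_p)]
    = 3.9/1.89 × [0.06×log₁₀(46.2/27.649) + 0.39×log₁₀(106.78/46.2)]
    = 2.0635 × [0.013378 + 0.1419] = 0.3204 m

S_c ≈ 320 mm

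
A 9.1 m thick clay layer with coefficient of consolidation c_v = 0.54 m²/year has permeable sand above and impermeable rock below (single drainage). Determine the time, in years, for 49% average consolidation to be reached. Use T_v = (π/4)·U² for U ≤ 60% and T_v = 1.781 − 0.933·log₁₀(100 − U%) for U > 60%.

t ≈ 28.9 years

Drainage path length: H_d = H = 9.1 m (single drainage).
U ≤ 60%: T_v = (π/4)·U² = (π/4)×0.49² = 0.18857.
t = T_v·H_d²/c_v = 0.18857×9.1²/0.54 = 28.92 years.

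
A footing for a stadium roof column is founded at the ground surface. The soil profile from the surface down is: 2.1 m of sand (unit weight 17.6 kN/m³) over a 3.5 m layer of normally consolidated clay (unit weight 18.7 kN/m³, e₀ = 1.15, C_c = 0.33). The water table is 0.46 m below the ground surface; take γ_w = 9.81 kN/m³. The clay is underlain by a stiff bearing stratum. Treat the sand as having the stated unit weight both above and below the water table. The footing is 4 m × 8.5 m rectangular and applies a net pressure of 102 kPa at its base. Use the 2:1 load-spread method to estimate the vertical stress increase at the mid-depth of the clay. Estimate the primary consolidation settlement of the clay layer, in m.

Mid-depth of clay below the ground surface: z = 2.1 + 3.5/2 = 3.85 m.
Total vertical stress at mid-clay: σ_v = 17.6×2.1 + 18.7×1.75 = 69.685 kPa.
Pore pressure: u = 9.81×(3.85 − 0.46) = 33.256 kPa.
Initial effective stress: σ'_0 = σ_v − u = 69.685 − 33.256 = 36.429 kPa.
Stress increase at mid-clay by the 2:1 spreading method:
Δσ = qBL/((B+z)(L+z)) = 102×4×8.5/((4+3.85)(8.5+3.85)) = 35.772 kPa
Final effective stress: σ'_f = σ'_0 + Δσ = 36.429 + 35.772 = 72.201 kPa.
Normally consolidated clay, so the full stress increment lies on the virgin compression line:
S_c = C_c·H/(1+e₀)·log₁₀(σ'_f/σ'_0) = 0.33×3.5/(1+1.15)×log₁₀(72.201/36.429)
    = 0.53721 × 0.2971 = 0.1596 m

S_c ≈ 0.16 m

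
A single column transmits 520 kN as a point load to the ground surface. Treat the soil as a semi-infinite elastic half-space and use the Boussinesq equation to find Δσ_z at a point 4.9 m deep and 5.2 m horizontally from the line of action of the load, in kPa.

Δσ_z ≈ 1.57 kPa

Boussinesq vertical stress below a point load on an elastic half-space:
Δσ_z = 3P/(2πz²) · [1 + (r/z)²]^(−5/2)
r/z = 5.2/4.9 = 1.0612; [1+(r/z)²]^(−5/2) = 0.1517.
Δσ_z = 3×520/(2π×4.9²) × 0.1517 = 10.341 × 0.1517 = 1.569 kPa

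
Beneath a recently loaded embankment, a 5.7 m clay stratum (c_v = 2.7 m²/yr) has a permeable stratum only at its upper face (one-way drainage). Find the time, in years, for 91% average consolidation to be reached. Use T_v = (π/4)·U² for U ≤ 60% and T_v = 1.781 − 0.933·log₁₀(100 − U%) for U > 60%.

t ≈ 10.7 years

Drainage path length: H_d = H = 5.7 m (single drainage).
U > 60%: T_v = 1.781 − 0.933·log₁₀(100 − 91) = 0.89069.
t = T_v·H_d²/c_v = 0.89069×5.7²/2.7 = 10.72 years.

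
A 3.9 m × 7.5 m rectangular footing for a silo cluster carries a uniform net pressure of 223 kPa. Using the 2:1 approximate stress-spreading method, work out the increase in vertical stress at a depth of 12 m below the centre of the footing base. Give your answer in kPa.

Δσ_z ≈ 21 kPa

By the 2:1 method the load spreads at 1 horizontal : 2 vertical, so at depth z the loaded area has grown by z in each plan dimension:
Δσ = qBL/((B+z)(L+z)) = 223×3.9×7.5/((3.9+12)(7.5+12)) = 21.038 kPa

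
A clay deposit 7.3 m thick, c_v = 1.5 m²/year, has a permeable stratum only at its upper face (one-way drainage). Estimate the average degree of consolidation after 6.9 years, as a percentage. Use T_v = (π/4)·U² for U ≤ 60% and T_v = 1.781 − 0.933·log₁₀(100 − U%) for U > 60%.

Drainage path length: H_d = H = 7.3 m (single drainage).
T_v = c_v·t/H_d² = 1.5×6.9/7.3² = 0.19422.
T_v = 0.19422 corresponds to the U ≤ 60% branch:
U = √(4T_v/π) = 0.4973

U ≈ 49.7 %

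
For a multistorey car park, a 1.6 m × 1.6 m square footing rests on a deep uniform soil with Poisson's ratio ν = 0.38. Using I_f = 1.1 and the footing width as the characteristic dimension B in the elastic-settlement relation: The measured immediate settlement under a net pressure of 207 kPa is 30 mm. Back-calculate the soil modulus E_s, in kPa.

E_s ≈ 10400 kPa

S_e = q·B·(1−ν²)/E_s · I_f  ⇒  E_s = q·B·(1−ν²)·I_f / S_e.
E_s = 207 × 1.6 × 0.8556 × 1.1 / 0.03 = 10390 kPa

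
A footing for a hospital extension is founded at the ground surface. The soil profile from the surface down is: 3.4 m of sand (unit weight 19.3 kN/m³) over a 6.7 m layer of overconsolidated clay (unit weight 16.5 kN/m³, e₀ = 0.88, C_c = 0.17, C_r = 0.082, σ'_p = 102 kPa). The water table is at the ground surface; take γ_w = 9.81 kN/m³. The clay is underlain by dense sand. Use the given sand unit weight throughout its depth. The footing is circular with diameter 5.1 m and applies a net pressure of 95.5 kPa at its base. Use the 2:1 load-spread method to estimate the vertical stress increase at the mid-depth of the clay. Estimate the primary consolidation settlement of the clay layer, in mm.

S_c ≈ 35.6 mm

Mid-depth of clay below the ground surface: z = 3.4 + 6.7/2 = 6.75 m.
Total vertical stress at mid-clay: σ_v = 19.3×3.4 + 16.5×3.35 = 120.9 kPa.
Pore pressure: u = 9.81×(6.75 − 0) = 66.218 kPa.
Initial effective stress: σ'_0 = σ_v − u = 120.9 − 66.218 = 54.682 kPa.
Stress increase at mid-clay by the 2:1 spreading method:
Δσ ≈ qD²/(D+z)² = 95.5×5.1²/(5.1+6.75)² = 17.689 kPa
Final effective stress: σ'_f = 54.682 + 17.689 = 72.371 kPa.
σ'_f = 72.371 ≤ σ'_p = 102 kPa, so the clay remains overconsolidated and only the recompression index applies:
S_c = C_r·H/(1+e₀)·log₁₀(σ'_f/σ'_0) = 0.082×6.7/1.88×log₁₀(72.371/54.682)
    = 0.29223 × 0.12172 = 0.03557 m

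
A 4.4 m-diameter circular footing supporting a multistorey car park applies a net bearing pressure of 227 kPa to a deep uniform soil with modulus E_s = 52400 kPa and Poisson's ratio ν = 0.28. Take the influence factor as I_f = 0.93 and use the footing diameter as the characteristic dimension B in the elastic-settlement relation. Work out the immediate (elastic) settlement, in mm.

S_e ≈ 16.3 mm

Immediate (elastic) settlement: S_e = q·B·(1−ν²)/E_s · I_f.
S_e = 227 × 4.4 × (1 − 0.28²) / 52400 × 0.93
    = 227 × 4.4 × 0.9216 / 52400 × 0.93
    = 0.01634 m = 16.34 mm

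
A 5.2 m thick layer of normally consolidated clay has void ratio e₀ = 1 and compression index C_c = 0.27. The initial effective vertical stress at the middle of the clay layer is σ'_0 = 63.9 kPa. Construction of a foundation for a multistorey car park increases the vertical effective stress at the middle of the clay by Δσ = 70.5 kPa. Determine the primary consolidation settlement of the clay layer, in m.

Final effective stress: σ'_f = σ'_0 + Δσ = 63.9 + 70.5 = 134.4 kPa.
Normally consolidated clay, so the full stress increment lies on the virgin compression line:
S_c = C_c·H/(1+e₀)·log₁₀(σ'_f/σ'_0) = 0.27×5.2/(1+1)×log₁₀(134.4/63.9)
    = 0.702 × 0.3229 = 0.2267 m

S_c ≈ 0.227 m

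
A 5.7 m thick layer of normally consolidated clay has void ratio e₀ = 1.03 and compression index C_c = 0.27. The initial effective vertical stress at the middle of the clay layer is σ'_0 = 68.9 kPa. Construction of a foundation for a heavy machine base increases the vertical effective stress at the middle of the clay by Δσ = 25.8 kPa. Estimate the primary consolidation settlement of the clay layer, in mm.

Final effective stress: σ'_f = σ'_0 + Δσ = 68.9 + 25.8 = 94.7 kPa.
Normally consolidated clay, so the full stress increment lies on the virgin compression line:
S_c = C_c·H/(1+e₀)·log₁₀(σ'_f/σ'_0) = 0.27×5.7/(1+1.03)×log₁₀(94.7/68.9)
    = 0.75813 × 0.13813 = 0.1047 m

S_c ≈ 105 mm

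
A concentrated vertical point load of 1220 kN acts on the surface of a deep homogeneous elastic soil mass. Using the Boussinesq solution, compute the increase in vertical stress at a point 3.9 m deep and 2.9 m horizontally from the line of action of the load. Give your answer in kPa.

Boussinesq vertical stress below a point load on an elastic half-space:
Δσ_z = 3P/(2πz²) · [1 + (r/z)²]^(−5/2)
r/z = 2.9/3.9 = 0.74359; [1+(r/z)²]^(−5/2) = 0.33275.
Δσ_z = 3×1220/(2π×3.9²) × 0.33275 = 38.298 × 0.33275 = 12.74 kPa

Δσ_z ≈ 12.7 kPa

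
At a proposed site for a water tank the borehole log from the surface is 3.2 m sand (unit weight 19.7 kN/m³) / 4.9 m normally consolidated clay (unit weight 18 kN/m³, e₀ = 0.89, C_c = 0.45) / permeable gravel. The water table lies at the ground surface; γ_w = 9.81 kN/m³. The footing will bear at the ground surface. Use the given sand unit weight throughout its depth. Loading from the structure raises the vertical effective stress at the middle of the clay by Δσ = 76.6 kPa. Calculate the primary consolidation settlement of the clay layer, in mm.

S_c ≈ 460 mm

Mid-depth of clay below the ground surface: z = 3.2 + 4.9/2 = 5.65 m.
Total vertical stress at mid-clay: σ_v = 19.7×3.2 + 18×2.45 = 107.14 kPa.
Pore pressure: u = 9.81×(5.65 − 0) = 55.427 kPa.
Initial effective stress: σ'_0 = σ_v − u = 107.14 − 55.427 = 51.713 kPa.
Final effective stress: σ'_f = σ'_0 + Δσ = 51.713 + 76.6 = 128.31 kPa.
Normally consolidated clay, so the full stress increment lies on the virgin compression line:
S_c = C_c·H/(1+e₀)·log₁₀(σ'_f/σ'_0) = 0.45×4.9/(1+0.89)×log₁₀(128.31/51.713)
    = 1.1667 × 0.39466 = 0.4604 m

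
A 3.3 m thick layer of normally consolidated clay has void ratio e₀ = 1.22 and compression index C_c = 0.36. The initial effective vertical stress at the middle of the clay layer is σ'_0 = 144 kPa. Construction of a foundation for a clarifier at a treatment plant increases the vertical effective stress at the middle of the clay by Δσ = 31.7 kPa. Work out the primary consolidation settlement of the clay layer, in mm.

Final effective stress: σ'_f = σ'_0 + Δσ = 144 + 31.7 = 175.7 kPa.
Normally consolidated clay, so the full stress increment lies on the virgin compression line:
S_c = C_c·H/(1+e₀)·log₁₀(σ'_f/σ'_0) = 0.36×3.3/(1+1.22)×log₁₀(175.7/144)
    = 0.53514 × 0.086409 = 0.04624 m

S_c ≈ 46.2 mm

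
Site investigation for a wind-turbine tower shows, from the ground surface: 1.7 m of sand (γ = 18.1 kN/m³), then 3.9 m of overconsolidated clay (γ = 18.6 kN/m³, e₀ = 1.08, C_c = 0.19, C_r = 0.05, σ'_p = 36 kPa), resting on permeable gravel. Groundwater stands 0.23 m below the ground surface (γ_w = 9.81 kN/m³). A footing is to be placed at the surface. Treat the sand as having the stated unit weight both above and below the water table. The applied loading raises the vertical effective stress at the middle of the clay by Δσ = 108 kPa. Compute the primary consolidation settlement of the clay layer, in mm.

S_c ≈ 215 mm

Mid-depth of clay below the ground surface: z = 1.7 + 3.9/2 = 3.65 m.
Total vertical stress at mid-clay: σ_v = 18.1×1.7 + 18.6×1.95 = 67.04 kPa.
Pore pressure: u = 9.81×(3.65 − 0.23) = 33.55 kPa.
Initial effective stress: σ'_0 = σ_v − u = 67.04 − 33.55 = 33.49 kPa.
Final effective stress: σ'_f = 33.49 + 108 = 141.49 kPa.
σ'_f = 141.49 > σ'_p = 36 kPa, so the stress path crosses the preconsolidation pressure — recompression up to σ'_p, then virgin compression beyond:
S_c = H/(1+e₀)·[C_r·log₁₀(σ'_p/σ'_0) + C_c·log₁₀(σ'_f/σ'_p)]
    = 3.9/2.08 × [0.05×log₁₀(36/33.49) + 0.19×log₁₀(141.49/36)]
    = 1.875 × [0.0015694 + 0.11294] = 0.2147 m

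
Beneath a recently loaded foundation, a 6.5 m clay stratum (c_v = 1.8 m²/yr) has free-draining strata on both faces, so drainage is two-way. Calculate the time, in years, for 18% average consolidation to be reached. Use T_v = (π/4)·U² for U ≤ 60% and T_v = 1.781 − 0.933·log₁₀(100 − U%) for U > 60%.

Drainage path length: H_d = H/2 = 3.25 m (double drainage).
U ≤ 60%: T_v = (π/4)·U² = (π/4)×0.18² = 0.025447.
t = T_v·H_d²/c_v = 0.025447×3.25²/1.8 = 0.1493 years.

t ≈ 0.149 years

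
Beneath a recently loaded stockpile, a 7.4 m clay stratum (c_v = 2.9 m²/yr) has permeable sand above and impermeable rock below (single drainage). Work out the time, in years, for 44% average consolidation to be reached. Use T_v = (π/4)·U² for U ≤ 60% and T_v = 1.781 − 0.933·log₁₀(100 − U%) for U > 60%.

t ≈ 2.87 years

Drainage path length: H_d = H = 7.4 m (single drainage).
U ≤ 60%: T_v = (π/4)·U² = (π/4)×0.44² = 0.15205.
t = T_v·H_d²/c_v = 0.15205×7.4²/2.9 = 2.871 years.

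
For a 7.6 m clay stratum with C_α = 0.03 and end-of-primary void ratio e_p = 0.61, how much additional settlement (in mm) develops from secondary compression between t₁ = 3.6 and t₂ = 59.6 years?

S_s ≈ 173 mm

Secondary compression: S_s = C_α·H/(1+e_p)·log₁₀(t₂/t₁)
S_s = 0.03×7.6/(1+0.61)×log₁₀(59.6/3.6)
    = 0.1416 × 1.219 = 0.1726 m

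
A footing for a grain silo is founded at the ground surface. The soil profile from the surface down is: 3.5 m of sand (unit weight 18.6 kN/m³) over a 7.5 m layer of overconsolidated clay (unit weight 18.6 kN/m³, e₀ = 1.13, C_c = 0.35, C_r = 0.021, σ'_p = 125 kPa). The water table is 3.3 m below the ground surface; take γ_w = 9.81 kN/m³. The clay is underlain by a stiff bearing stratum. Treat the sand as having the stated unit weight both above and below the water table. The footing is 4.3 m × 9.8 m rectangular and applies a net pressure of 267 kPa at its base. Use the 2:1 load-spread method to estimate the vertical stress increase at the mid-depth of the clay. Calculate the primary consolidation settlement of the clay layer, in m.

S_c ≈ 0.117 m

Mid-depth of clay below the ground surface: z = 3.5 + 7.5/2 = 7.25 m.
Total vertical stress at mid-clay: σ_v = 18.6×3.5 + 18.6×3.75 = 134.85 kPa.
Pore pressure: u = 9.81×(7.25 − 3.3) = 38.75 kPa.
Initial effective stress: σ'_0 = σ_v − u = 134.85 − 38.75 = 96.1 kPa.
Stress increase at mid-clay by the 2:1 spreading method:
Δσ = qBL/((B+z)(L+z)) = 267×4.3×9.8/((4.3+7.25)(9.8+7.25)) = 57.135 kPa
Final effective stress: σ'_f = 96.1 + 57.135 = 153.23 kPa.
σ'_f = 153.23 > σ'_p = 125 kPa, so the stress path crosses the preconsolidation pressure — recompression up to σ'_p, then virgin compression beyond:
S_c = H/(1+e₀)·[C_r·log₁₀(σ'_p/σ'_0) + C_c·log₁₀(σ'_f/σ'_p)]
    = 7.5/2.13 × [0.021×log₁₀(125/96.1) + 0.35×log₁₀(153.23/125)]
    = 3.5211 × [0.0023979 + 0.030952] = 0.1174 m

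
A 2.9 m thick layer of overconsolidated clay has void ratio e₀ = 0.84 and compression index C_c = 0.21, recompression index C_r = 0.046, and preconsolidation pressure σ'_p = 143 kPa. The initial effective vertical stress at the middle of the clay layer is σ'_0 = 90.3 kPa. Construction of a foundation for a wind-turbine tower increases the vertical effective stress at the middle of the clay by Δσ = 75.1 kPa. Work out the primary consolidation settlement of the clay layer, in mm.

Final effective stress: σ'_f = 90.3 + 75.1 = 165.4 kPa.
σ'_f = 165.4 > σ'_p = 143 kPa, so the stress path crosses the preconsolidation pressure — recompression up to σ'_p, then virgin compression beyond:
S_c = H/(1+e₀)·[C_r·log₁₀(σ'_p/σ'_0) + C_c·log₁₀(σ'_f/σ'_p)]
    = 2.9/1.84 × [0.046×log₁₀(143/90.3) + 0.21×log₁₀(165.4/143)]
    = 1.5761 × [0.0091838 + 0.013272] = 0.03539 m

S_c ≈ 35.4 mm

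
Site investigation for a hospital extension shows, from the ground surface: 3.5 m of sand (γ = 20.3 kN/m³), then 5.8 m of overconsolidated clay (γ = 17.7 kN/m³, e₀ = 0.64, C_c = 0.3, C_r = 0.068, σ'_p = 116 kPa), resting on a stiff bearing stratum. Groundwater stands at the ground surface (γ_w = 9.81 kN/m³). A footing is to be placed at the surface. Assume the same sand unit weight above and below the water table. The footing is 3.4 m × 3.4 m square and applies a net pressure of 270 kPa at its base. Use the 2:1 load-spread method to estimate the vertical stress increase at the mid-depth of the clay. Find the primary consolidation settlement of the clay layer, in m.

Mid-depth of clay below the ground surface: z = 3.5 + 5.8/2 = 6.4 m.
Total vertical stress at mid-clay: σ_v = 20.3×3.5 + 17.7×2.9 = 122.38 kPa.
Pore pressure: u = 9.81×(6.4 − 0) = 62.784 kPa.
Initial effective stress: σ'_0 = σ_v − u = 122.38 − 62.784 = 59.596 kPa.
Stress increase at mid-clay by the 2:1 spreading method:
Δσ = qBL/((B+z)(L+z)) = 270×3.4×3.4/((3.4+6.4)(3.4+6.4)) = 32.499 kPa
Final effective stress: σ'_f = 59.596 + 32.499 = 92.095 kPa.
σ'_f = 92.095 ≤ σ'_p = 116 kPa, so the clay remains overconsolidated and only the recompression index applies:
S_c = C_r·H/(1+e₀)·log₁₀(σ'_f/σ'_0) = 0.068×5.8/1.64×log₁₀(92.095/59.596)
    = 0.24049 × 0.18902 = 0.04546 m

S_c ≈ 0.0455 m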